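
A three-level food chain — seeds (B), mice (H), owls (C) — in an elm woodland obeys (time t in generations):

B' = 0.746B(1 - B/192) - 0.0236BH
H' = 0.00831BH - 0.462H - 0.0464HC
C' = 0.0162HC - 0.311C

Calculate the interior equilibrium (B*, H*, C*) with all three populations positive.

B* ≈ 75.4, H* ≈ 19.2, C* ≈ 3.55

From dC/dt = 0: 0.0162H* = 0.311, so H* = 19.2.
From dB/dt = 0: 0.746(1 - B*/192) = 0.0236·19.2, giving B* = 192·(1 - 0.607) = 75.4.
From dH/dt = 0: 0.00831·75.4 - 0.462 = 0.0464C*, so C* = 0.165/0.0464 = 3.55.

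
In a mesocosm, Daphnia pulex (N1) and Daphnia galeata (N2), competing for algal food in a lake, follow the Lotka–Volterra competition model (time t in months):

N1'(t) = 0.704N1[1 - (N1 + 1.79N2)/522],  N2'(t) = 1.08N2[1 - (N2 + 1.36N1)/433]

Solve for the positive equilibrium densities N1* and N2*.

Setting both brackets to zero gives the nullclines N1 + 1.79N2 = 522 and 1.36N1 + N2 = 433.
Substituting N2 = 433 - 1.36N1 into the first: N1(1 - 1.79·1.36) = 522 - 1.79·433.
So N1* = -253/-1.43 = 176, and then N2* = 433 - 1.36·176 = 193.

N1* ≈ 176, N2* ≈ 193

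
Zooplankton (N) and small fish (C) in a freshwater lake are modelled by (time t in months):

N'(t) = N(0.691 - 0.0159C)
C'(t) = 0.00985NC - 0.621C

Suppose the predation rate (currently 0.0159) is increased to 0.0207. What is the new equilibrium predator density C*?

At the interior fixed point, setting dN/dt = 0 with N > 0 fixes C* = (prey growth rate)/(NC coefficient) — independent of the other coefficients.
With the change, C* = 0.691/0.0207 = 33.4; it falls from 43.5.

C* ≈ 33.4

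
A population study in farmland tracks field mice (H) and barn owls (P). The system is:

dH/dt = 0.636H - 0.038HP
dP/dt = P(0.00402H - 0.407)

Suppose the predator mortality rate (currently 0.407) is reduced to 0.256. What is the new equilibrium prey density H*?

H* ≈ 63.7

At the interior fixed point, setting dP/dt = 0 with P > 0 fixes H* = (predator death rate)/(HP coefficient) — independent of the other coefficients.
With the change, H* = 0.256/0.00402 = 63.7; it falls from 101.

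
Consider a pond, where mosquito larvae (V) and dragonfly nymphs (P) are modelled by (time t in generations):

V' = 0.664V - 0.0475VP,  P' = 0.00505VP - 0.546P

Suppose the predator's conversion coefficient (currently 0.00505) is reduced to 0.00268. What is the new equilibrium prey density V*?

V* ≈ 204

At the interior fixed point, setting dP/dt = 0 with P > 0 fixes V* = (predator death rate)/(VP coefficient) — independent of the other coefficients.
With the change, V* = 0.546/0.00268 = 204; it rises from 108.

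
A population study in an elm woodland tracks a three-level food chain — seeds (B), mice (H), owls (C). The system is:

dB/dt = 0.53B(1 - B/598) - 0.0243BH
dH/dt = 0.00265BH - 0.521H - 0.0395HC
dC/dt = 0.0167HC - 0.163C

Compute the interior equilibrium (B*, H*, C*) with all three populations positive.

From dC/dt = 0: 0.0167H* = 0.163, so H* = 9.76.
From dB/dt = 0: 0.53(1 - B*/598) = 0.0243·9.76, giving B* = 598·(1 - 0.448) = 330.
From dH/dt = 0: 0.00265·330 - 0.521 = 0.0395C*, so C* = 0.355/0.0395 = 8.98.

B* ≈ 330, H* ≈ 9.76, C* ≈ 8.98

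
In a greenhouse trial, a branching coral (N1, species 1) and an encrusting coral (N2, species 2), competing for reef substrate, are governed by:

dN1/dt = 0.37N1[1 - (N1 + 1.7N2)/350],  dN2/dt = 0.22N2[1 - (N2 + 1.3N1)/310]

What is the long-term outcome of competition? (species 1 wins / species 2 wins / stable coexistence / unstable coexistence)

unstable coexistence (outcome depends on initial conditions)

Compare the nullcline intercepts: K1/α12 = 350/1.7 = 206 < K2 = 310; K2/α21 = 310/1.3 = 238 < K1 = 350.
Since both are reversed, neither can invade when rare; the interior point is a saddle.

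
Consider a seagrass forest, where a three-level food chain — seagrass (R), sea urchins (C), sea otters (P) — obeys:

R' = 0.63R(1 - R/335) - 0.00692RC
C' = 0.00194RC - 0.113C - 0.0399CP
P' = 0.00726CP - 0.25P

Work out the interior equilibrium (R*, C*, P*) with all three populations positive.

From dP/dt = 0: 0.00726C* = 0.25, so C* = 34.4.
From dR/dt = 0: 0.63(1 - R*/335) = 0.00692·34.4, giving R* = 335·(1 - 0.378) = 208.
From dC/dt = 0: 0.00194·208 - 0.113 = 0.0399P*, so P* = 0.291/0.0399 = 7.3.

R* ≈ 208, C* ≈ 34.4, P* ≈ 7.3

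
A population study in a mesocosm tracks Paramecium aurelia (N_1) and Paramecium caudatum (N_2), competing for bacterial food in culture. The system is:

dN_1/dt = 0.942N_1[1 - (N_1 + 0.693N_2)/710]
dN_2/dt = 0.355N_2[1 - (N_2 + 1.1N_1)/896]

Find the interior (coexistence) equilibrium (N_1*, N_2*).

N_1* ≈ 375, N_2* ≈ 484

Setting both brackets to zero gives the nullclines N_1 + 0.693N_2 = 710 and 1.1N_1 + N_2 = 896.
Substituting N_2 = 896 - 1.1N_1 into the first: N_1(1 - 0.693·1.1) = 710 - 0.693·896.
So N_1* = 89.1/0.238 = 375, and then N_2* = 896 - 1.1·375 = 484.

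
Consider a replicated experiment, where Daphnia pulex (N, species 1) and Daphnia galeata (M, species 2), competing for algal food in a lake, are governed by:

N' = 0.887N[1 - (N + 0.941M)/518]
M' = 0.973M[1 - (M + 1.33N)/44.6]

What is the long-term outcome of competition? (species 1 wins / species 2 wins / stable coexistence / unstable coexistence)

Compare the nullcline intercepts: K1/α12 = 518/0.941 = 550 > K2 = 44.6; K2/α21 = 44.6/1.33 = 33.5 < K1 = 518.
Since the inequalities point opposite ways, species 1 can invade but species 2 cannot.

species 1 excludes species 2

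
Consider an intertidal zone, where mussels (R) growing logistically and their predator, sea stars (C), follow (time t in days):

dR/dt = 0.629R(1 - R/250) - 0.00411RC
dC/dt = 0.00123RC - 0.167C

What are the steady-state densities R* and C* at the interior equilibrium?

R* ≈ 136, C* ≈ 69.9

From dC/dt = 0 with C > 0: 0.00123R* = 0.167, so R* = 136.
Substitute into dR/dt = 0: 0.629(1 - 136/250) = 0.00411C*.
The bracket is 0.457, giving C* = 0.287/0.00411 = 69.9.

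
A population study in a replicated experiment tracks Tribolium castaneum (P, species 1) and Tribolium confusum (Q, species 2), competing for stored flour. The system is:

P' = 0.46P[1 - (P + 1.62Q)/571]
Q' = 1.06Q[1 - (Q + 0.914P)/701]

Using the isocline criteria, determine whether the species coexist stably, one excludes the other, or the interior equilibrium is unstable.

Compare the nullcline intercepts: K1/α12 = 571/1.62 = 352 < K2 = 701; K2/α21 = 701/0.914 = 767 > K1 = 571.
Since the inequalities point opposite ways, species 2 can invade but species 1 cannot.

species 2 excludes species 1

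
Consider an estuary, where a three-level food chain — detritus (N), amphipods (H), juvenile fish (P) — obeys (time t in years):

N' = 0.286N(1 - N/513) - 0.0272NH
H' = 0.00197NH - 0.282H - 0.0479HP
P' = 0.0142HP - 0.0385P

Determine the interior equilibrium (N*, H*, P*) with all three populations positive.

N* ≈ 381, H* ≈ 2.71, P* ≈ 9.77

From dP/dt = 0: 0.0142H* = 0.0385, so H* = 2.71.
From dN/dt = 0: 0.286(1 - N*/513) = 0.0272·2.71, giving N* = 513·(1 - 0.258) = 381.
From dH/dt = 0: 0.00197·381 - 0.282 = 0.0479P*, so P* = 0.468/0.0479 = 9.77.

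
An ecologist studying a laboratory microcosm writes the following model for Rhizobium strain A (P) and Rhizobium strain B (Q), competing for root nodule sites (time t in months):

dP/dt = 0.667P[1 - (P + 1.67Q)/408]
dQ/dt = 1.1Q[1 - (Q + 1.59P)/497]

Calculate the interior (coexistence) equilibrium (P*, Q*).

Setting both brackets to zero gives the nullclines P + 1.67Q = 408 and 1.59P + Q = 497.
Substituting Q = 497 - 1.59P into the first: P(1 - 1.67·1.59) = 408 - 1.67·497.
So P* = -422/-1.66 = 255, and then Q* = 497 - 1.59·255 = 91.7.

P* ≈ 255, Q* ≈ 91.7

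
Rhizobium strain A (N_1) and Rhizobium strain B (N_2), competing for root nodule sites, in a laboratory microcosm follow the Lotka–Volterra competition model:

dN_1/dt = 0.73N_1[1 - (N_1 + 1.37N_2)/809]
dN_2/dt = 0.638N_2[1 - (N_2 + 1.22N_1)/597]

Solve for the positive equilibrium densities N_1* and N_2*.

N_1* ≈ 13.2, N_2* ≈ 581

Setting both brackets to zero gives the nullclines N_1 + 1.37N_2 = 809 and 1.22N_1 + N_2 = 597.
Substituting N_2 = 597 - 1.22N_1 into the first: N_1(1 - 1.37·1.22) = 809 - 1.37·597.
So N_1* = -8.89/-0.671 = 13.2, and then N_2* = 597 - 1.22·13.2 = 581.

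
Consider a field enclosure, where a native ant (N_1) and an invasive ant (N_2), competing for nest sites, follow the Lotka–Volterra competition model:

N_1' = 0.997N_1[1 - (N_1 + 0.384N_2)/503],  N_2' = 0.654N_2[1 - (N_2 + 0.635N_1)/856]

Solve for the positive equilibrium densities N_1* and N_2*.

Setting both brackets to zero gives the nullclines N_1 + 0.384N_2 = 503 and 0.635N_1 + N_2 = 856.
Substituting N_2 = 856 - 0.635N_1 into the first: N_1(1 - 0.384·0.635) = 503 - 0.384·856.
So N_1* = 174/0.756 = 231, and then N_2* = 856 - 0.635·231 = 710.

N_1* ≈ 231, N_2* ≈ 710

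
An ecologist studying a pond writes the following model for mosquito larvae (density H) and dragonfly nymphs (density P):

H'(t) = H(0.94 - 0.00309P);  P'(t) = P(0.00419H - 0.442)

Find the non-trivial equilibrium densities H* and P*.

H* ≈ 105, P* ≈ 304

Set dP/dt = 0 with P > 0: 0.00419H - 0.442 = 0, so H* = 0.442/0.00419 = 105.
Set dH/dt = 0 with H > 0: 0.94 - 0.00309P = 0, so P* = 0.94/0.00309 = 304.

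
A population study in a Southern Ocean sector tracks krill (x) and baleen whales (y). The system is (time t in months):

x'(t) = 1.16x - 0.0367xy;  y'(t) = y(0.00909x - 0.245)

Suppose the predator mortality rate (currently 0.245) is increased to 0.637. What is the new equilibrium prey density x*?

At the interior fixed point, setting dy/dt = 0 with y > 0 fixes x* = (predator death rate)/(xy coefficient) — independent of the other coefficients.
With the change, x* = 0.637/0.00909 = 70.1; it rises from 27.

x* ≈ 70.1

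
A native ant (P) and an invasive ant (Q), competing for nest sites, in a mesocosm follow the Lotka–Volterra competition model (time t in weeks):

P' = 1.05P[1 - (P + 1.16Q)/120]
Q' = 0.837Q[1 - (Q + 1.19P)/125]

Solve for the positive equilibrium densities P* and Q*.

Setting both brackets to zero gives the nullclines P + 1.16Q = 120 and 1.19P + Q = 125.
Substituting Q = 125 - 1.19P into the first: P(1 - 1.16·1.19) = 120 - 1.16·125.
So P* = -25/-0.38 = 65.7, and then Q* = 125 - 1.19·65.7 = 46.8.

P* ≈ 65.7, Q* ≈ 46.8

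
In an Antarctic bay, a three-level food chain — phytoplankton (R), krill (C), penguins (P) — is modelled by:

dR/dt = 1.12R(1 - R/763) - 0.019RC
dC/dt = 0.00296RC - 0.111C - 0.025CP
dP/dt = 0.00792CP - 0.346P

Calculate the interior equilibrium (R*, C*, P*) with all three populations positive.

R* ≈ 198, C* ≈ 43.7, P* ≈ 18.9

From dP/dt = 0: 0.00792C* = 0.346, so C* = 43.7.
From dR/dt = 0: 1.12(1 - R*/763) = 0.019·43.7, giving R* = 763·(1 - 0.741) = 198.
From dC/dt = 0: 0.00296·198 - 0.111 = 0.025P*, so P* = 0.474/0.025 = 18.9.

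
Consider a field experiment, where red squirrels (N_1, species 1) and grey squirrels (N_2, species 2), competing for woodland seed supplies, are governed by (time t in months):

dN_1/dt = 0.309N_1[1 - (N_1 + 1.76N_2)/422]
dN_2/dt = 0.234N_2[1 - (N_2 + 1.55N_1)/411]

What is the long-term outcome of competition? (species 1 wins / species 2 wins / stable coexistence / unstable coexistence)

Compare the nullcline intercepts: K1/α12 = 422/1.76 = 240 < K2 = 411; K2/α21 = 411/1.55 = 265 < K1 = 422.
Since both are reversed, neither can invade when rare; the interior point is a saddle.

unstable coexistence (outcome depends on initial conditions)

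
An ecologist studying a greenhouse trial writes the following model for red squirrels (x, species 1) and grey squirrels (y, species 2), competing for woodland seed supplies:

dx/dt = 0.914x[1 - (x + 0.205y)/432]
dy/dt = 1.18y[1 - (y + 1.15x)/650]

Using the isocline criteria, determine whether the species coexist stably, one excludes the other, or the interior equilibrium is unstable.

stable coexistence

Compare the nullcline intercepts: K1/α12 = 432/0.205 = 2110 > K2 = 650; K2/α21 = 650/1.15 = 565 > K1 = 432.
Since both inequalities hold, each species can invade when rare, so the interior equilibrium is stable.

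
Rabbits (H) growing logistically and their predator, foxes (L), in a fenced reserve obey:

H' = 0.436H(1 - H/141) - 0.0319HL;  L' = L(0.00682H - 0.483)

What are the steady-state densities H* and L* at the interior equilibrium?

From dL/dt = 0 with L > 0: 0.00682H* = 0.483, so H* = 70.8.
Substitute into dH/dt = 0: 0.436(1 - 70.8/141) = 0.0319L*.
The bracket is 0.498, giving L* = 0.217/0.0319 = 6.8.

H* ≈ 70.8, L* ≈ 6.8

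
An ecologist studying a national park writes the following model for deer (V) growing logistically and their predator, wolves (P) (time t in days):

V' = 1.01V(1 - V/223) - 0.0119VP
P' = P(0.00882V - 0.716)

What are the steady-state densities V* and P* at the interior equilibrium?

From dP/dt = 0 with P > 0: 0.00882V* = 0.716, so V* = 81.2.
Substitute into dV/dt = 0: 1.01(1 - 81.2/223) = 0.0119P*.
The bracket is 0.636, giving P* = 0.642/0.0119 = 54.

V* ≈ 81.2, P* ≈ 54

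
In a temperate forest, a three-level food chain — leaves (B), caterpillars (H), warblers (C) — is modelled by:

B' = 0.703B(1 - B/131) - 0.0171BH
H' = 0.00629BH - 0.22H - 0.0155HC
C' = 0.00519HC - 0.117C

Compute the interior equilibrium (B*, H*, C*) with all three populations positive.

From dC/dt = 0: 0.00519H* = 0.117, so H* = 22.5.
From dB/dt = 0: 0.703(1 - B*/131) = 0.0171·22.5, giving B* = 131·(1 - 0.548) = 59.2.
From dH/dt = 0: 0.00629·59.2 - 0.22 = 0.0155C*, so C* = 0.152/0.0155 = 9.82.

B* ≈ 59.2, H* ≈ 22.5, C* ≈ 9.82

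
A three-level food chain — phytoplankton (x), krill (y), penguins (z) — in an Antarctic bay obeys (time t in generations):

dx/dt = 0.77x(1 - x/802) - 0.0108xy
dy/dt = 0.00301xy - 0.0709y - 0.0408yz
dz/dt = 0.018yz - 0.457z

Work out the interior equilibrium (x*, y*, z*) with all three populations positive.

x* ≈ 516, y* ≈ 25.4, z* ≈ 36.4

From dz/dt = 0: 0.018y* = 0.457, so y* = 25.4.
From dx/dt = 0: 0.77(1 - x*/802) = 0.0108·25.4, giving x* = 802·(1 - 0.356) = 516.
From dy/dt = 0: 0.00301·516 - 0.0709 = 0.0408z*, so z* = 1.48/0.0408 = 36.4.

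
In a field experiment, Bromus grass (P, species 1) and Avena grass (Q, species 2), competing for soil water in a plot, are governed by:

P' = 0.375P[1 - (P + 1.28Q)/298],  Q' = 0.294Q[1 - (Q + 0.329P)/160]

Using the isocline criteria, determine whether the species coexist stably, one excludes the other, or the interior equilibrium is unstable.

Compare the nullcline intercepts: K1/α12 = 298/1.28 = 233 > K2 = 160; K2/α21 = 160/0.329 = 486 > K1 = 298.
Since both inequalities hold, each species can invade when rare, so the interior equilibrium is stable.

stable coexistence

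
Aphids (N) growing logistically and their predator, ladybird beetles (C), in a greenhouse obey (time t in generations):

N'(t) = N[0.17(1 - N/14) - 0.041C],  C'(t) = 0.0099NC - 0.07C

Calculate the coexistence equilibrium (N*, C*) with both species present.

From dC/dt = 0 with C > 0: 0.0099N* = 0.07, so N* = 7.07.
Substitute into dN/dt = 0: 0.17(1 - 7.07/14) = 0.041C*.
The bracket is 0.495, giving C* = 0.0841/0.041 = 2.05.

N* ≈ 7.07, C* ≈ 2.05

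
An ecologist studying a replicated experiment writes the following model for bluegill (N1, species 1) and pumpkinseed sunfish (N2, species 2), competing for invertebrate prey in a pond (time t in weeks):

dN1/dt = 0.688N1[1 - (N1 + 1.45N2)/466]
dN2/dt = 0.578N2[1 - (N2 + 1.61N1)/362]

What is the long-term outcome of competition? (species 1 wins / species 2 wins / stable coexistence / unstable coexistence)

unstable coexistence (outcome depends on initial conditions)

Compare the nullcline intercepts: K1/α12 = 466/1.45 = 321 < K2 = 362; K2/α21 = 362/1.61 = 225 < K1 = 466.
Since both are reversed, neither can invade when rare; the interior point is a saddle.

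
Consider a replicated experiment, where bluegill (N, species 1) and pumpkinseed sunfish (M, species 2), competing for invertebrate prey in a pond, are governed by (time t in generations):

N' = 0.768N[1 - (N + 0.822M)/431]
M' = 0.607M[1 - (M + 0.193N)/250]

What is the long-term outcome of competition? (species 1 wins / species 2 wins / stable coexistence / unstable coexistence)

Compare the nullcline intercepts: K1/α12 = 431/0.822 = 524 > K2 = 250; K2/α21 = 250/0.193 = 1300 > K1 = 431.
Since both inequalities hold, each species can invade when rare, so the interior equilibrium is stable.

stable coexistence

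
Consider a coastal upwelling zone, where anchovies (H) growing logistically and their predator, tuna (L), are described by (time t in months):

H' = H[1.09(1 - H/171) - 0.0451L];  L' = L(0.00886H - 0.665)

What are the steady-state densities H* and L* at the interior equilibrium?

H* ≈ 75.1, L* ≈ 13.6

From dL/dt = 0 with L > 0: 0.00886H* = 0.665, so H* = 75.1.
Substitute into dH/dt = 0: 1.09(1 - 75.1/171) = 0.0451L*.
The bracket is 0.561, giving L* = 0.612/0.0451 = 13.6.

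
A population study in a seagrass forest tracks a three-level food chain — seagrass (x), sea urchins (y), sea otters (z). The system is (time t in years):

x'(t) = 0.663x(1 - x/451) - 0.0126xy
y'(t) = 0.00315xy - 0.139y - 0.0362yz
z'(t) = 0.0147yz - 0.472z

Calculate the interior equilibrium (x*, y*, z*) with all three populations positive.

From dz/dt = 0: 0.0147y* = 0.472, so y* = 32.1.
From dx/dt = 0: 0.663(1 - x*/451) = 0.0126·32.1, giving x* = 451·(1 - 0.61) = 176.
From dy/dt = 0: 0.00315·176 - 0.139 = 0.0362z*, so z* = 0.415/0.0362 = 11.5.

x* ≈ 176, y* ≈ 32.1, z* ≈ 11.5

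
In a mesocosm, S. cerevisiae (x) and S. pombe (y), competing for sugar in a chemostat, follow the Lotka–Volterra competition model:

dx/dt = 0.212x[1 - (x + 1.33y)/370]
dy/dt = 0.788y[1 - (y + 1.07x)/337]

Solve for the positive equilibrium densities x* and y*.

x* ≈ 185, y* ≈ 139

Setting both brackets to zero gives the nullclines x + 1.33y = 370 and 1.07x + y = 337.
Substituting y = 337 - 1.07x into the first: x(1 - 1.33·1.07) = 370 - 1.33·337.
So x* = -78.2/-0.423 = 185, and then y* = 337 - 1.07·185 = 139.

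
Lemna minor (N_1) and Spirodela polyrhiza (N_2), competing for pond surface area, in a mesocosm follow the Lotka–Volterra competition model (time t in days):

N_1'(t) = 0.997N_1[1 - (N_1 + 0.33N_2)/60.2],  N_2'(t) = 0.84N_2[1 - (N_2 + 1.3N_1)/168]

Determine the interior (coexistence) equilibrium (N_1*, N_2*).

N_1* ≈ 8.34, N_2* ≈ 157

Setting both brackets to zero gives the nullclines N_1 + 0.33N_2 = 60.2 and 1.3N_1 + N_2 = 168.
Substituting N_2 = 168 - 1.3N_1 into the first: N_1(1 - 0.33·1.3) = 60.2 - 0.33·168.
So N_1* = 4.76/0.571 = 8.34, and then N_2* = 168 - 1.3·8.34 = 157.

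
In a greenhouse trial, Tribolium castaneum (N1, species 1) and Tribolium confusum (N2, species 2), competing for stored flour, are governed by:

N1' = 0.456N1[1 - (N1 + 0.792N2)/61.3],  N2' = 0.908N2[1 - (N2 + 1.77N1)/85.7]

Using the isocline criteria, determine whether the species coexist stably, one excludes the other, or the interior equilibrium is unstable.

unstable coexistence (outcome depends on initial conditions)

Compare the nullcline intercepts: K1/α12 = 61.3/0.792 = 77.4 < K2 = 85.7; K2/α21 = 85.7/1.77 = 48.4 < K1 = 61.3.
Since both are reversed, neither can invade when rare; the interior point is a saddle.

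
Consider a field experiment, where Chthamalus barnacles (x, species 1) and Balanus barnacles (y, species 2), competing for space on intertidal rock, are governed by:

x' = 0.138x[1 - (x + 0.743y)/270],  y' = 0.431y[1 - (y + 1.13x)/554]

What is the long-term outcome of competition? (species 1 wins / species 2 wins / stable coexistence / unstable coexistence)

species 2 excludes species 1

Compare the nullcline intercepts: K1/α12 = 270/0.743 = 363 < K2 = 554; K2/α21 = 554/1.13 = 490 > K1 = 270.
Since the inequalities point opposite ways, species 2 can invade but species 1 cannot.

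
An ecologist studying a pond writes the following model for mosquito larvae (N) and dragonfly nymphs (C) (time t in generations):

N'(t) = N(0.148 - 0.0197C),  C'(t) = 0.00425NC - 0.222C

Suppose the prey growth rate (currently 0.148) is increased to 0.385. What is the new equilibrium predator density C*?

C* ≈ 19.5

At the interior fixed point, setting dN/dt = 0 with N > 0 fixes C* = (prey growth rate)/(NC coefficient) — independent of the other coefficients.
With the change, C* = 0.385/0.0197 = 19.5; it rises from 7.51.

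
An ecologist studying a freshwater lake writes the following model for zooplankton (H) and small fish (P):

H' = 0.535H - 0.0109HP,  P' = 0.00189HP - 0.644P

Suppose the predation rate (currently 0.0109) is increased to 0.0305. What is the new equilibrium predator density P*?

P* ≈ 17.5

At the interior fixed point, setting dH/dt = 0 with H > 0 fixes P* = (prey growth rate)/(HP coefficient) — independent of the other coefficients.
With the change, P* = 0.535/0.0305 = 17.5; it falls from 49.1.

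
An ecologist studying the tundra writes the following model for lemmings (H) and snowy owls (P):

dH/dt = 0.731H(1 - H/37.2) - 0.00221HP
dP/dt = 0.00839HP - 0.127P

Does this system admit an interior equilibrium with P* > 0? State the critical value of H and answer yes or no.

Threshold H = 15.1; K > 15.1, so yes, the predator persists.

The predator equation gives dP/dt > 0 only when H > 0.127/0.00839 = 15.1.
Without the predator, H → K = 37.2. Since 37.2 > 15.1, the predator can invade and persist.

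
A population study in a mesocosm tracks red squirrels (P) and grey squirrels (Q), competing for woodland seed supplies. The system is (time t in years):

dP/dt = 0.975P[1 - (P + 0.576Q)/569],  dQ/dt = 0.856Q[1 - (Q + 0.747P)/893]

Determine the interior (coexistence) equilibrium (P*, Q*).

P* ≈ 95.9, Q* ≈ 821

Setting both brackets to zero gives the nullclines P + 0.576Q = 569 and 0.747P + Q = 893.
Substituting Q = 893 - 0.747P into the first: P(1 - 0.576·0.747) = 569 - 0.576·893.
So P* = 54.6/0.57 = 95.9, and then Q* = 893 - 0.747·95.9 = 821.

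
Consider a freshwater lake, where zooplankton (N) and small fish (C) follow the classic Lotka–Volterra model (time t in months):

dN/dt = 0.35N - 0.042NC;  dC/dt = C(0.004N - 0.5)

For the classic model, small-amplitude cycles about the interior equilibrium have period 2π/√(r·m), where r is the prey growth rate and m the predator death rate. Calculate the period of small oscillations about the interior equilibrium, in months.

Here r = 0.35 and m = 0.5, so r·m = 0.175.
ω = √0.175 = 0.418 per month, hence T = 2π/ω ≈ 15 months.

T ≈ 15 months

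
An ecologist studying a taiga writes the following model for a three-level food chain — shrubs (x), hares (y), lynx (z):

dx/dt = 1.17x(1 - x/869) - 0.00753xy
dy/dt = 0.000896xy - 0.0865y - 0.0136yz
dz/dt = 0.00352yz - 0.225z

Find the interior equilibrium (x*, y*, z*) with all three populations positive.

x* ≈ 512, y* ≈ 63.9, z* ≈ 27.3

From dz/dt = 0: 0.00352y* = 0.225, so y* = 63.9.
From dx/dt = 0: 1.17(1 - x*/869) = 0.00753·63.9, giving x* = 869·(1 - 0.411) = 512.
From dy/dt = 0: 0.000896·512 - 0.0865 = 0.0136z*, so z* = 0.372/0.0136 = 27.3.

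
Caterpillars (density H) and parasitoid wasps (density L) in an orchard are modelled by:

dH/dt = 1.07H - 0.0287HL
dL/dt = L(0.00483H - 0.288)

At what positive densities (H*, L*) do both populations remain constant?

H* ≈ 59.6, L* ≈ 37.3

Set dL/dt = 0 with L > 0: 0.00483H - 0.288 = 0, so H* = 0.288/0.00483 = 59.6.
Set dH/dt = 0 with H > 0: 1.07 - 0.0287L = 0, so L* = 1.07/0.0287 = 37.3.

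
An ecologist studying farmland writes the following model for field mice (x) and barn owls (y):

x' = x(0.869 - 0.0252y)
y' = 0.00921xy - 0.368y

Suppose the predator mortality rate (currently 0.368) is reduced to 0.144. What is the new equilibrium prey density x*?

x* ≈ 15.6

At the interior fixed point, setting dy/dt = 0 with y > 0 fixes x* = (predator death rate)/(xy coefficient) — independent of the other coefficients.
With the change, x* = 0.144/0.00921 = 15.6; it falls from 40.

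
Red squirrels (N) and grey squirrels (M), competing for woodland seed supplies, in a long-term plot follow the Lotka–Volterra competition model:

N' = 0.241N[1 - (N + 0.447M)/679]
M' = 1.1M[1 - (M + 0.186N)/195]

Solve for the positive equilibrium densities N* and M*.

Setting both brackets to zero gives the nullclines N + 0.447M = 679 and 0.186N + M = 195.
Substituting M = 195 - 0.186N into the first: N(1 - 0.447·0.186) = 679 - 0.447·195.
So N* = 592/0.917 = 646, and then M* = 195 - 0.186·646 = 74.9.

N* ≈ 646, M* ≈ 74.9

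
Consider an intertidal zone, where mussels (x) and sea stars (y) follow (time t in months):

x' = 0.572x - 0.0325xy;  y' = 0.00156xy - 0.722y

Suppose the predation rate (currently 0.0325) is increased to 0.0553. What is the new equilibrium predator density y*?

At the interior fixed point, setting dx/dt = 0 with x > 0 fixes y* = (prey growth rate)/(xy coefficient) — independent of the other coefficients.
With the change, y* = 0.572/0.0553 = 10.3; it falls from 17.6.

y* ≈ 10.3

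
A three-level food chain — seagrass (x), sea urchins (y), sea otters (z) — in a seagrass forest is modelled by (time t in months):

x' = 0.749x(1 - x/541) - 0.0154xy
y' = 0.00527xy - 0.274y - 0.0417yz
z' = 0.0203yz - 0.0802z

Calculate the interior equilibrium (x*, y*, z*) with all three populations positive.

From dz/dt = 0: 0.0203y* = 0.0802, so y* = 3.95.
From dx/dt = 0: 0.749(1 - x*/541) = 0.0154·3.95, giving x* = 541·(1 - 0.0812) = 497.
From dy/dt = 0: 0.00527·497 - 0.274 = 0.0417z*, so z* = 2.35/0.0417 = 56.2.

x* ≈ 497, y* ≈ 3.95, z* ≈ 56.2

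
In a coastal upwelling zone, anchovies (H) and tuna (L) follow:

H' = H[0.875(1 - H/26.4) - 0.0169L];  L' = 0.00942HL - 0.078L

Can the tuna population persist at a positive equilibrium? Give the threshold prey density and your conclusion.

Threshold H = 8.28; K > 8.28, so yes, the predator persists.

The predator equation gives dL/dt > 0 only when H > 0.078/0.00942 = 8.28.
Without the predator, H → K = 26.4. Since 26.4 > 8.28, the predator can invade and persist.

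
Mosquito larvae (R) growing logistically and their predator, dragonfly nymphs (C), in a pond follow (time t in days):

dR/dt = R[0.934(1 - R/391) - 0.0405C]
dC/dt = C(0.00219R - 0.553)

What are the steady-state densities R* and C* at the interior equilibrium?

From dC/dt = 0 with C > 0: 0.00219R* = 0.553, so R* = 253.
Substitute into dR/dt = 0: 0.934(1 - 253/391) = 0.0405C*.
The bracket is 0.354, giving C* = 0.331/0.0405 = 8.17.

R* ≈ 253, C* ≈ 8.17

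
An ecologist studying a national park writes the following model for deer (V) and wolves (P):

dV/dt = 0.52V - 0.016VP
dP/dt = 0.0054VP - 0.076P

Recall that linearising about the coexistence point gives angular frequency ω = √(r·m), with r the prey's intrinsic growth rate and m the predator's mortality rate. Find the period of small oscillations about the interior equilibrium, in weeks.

T ≈ 31.6 weeks

Here r = 0.52 and m = 0.076, so r·m = 0.0395.
ω = √0.0395 = 0.199 per week, hence T = 2π/ω ≈ 31.6 weeks.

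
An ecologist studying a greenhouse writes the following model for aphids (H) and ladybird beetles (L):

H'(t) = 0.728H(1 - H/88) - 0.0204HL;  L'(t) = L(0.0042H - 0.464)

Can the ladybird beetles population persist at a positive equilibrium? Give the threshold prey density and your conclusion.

The predator equation gives dL/dt > 0 only when H > 0.464/0.0042 = 110.
Without the predator, H → K = 88. Since 88 < 110, the predator cannot invade.

Threshold H = 110; K < 110, so no, the predator goes extinct.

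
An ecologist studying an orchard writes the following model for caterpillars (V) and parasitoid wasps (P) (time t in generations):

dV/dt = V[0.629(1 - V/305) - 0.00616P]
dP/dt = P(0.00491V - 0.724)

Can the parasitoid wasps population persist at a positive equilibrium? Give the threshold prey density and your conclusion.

Threshold V = 147; K > 147, so yes, the predator persists.

The predator equation gives dP/dt > 0 only when V > 0.724/0.00491 = 147.
Without the predator, V → K = 305. Since 305 > 147, the predator can invade and persist.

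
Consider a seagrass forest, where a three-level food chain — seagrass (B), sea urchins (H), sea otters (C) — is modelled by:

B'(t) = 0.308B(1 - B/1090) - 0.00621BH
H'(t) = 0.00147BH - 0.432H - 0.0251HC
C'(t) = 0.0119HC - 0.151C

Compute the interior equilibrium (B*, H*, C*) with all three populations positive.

B* ≈ 811, H* ≈ 12.7, C* ≈ 30.3

From dC/dt = 0: 0.0119H* = 0.151, so H* = 12.7.
From dB/dt = 0: 0.308(1 - B*/1090) = 0.00621·12.7, giving B* = 1090·(1 - 0.256) = 811.
From dH/dt = 0: 0.00147·811 - 0.432 = 0.0251C*, so C* = 0.76/0.0251 = 30.3.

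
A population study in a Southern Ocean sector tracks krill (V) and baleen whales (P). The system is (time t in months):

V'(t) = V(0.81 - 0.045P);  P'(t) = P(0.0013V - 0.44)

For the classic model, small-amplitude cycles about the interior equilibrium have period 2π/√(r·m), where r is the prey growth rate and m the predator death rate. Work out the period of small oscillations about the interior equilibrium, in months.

Here r = 0.81 and m = 0.44, so r·m = 0.356.
ω = √0.356 = 0.597 per month, hence T = 2π/ω ≈ 10.5 months.

T ≈ 10.5 months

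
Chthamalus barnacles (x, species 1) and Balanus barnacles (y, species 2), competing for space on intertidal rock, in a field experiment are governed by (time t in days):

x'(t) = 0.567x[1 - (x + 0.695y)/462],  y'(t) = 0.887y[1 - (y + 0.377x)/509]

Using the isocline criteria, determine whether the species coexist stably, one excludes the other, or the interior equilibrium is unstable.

stable coexistence

Compare the nullcline intercepts: K1/α12 = 462/0.695 = 665 > K2 = 509; K2/α21 = 509/0.377 = 1350 > K1 = 462.
Since both inequalities hold, each species can invade when rare, so the interior equilibrium is stable.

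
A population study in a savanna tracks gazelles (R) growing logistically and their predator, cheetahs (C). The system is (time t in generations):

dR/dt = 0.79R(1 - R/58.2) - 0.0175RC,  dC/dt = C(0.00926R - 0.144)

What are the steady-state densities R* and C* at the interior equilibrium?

From dC/dt = 0 with C > 0: 0.00926R* = 0.144, so R* = 15.6.
Substitute into dR/dt = 0: 0.79(1 - 15.6/58.2) = 0.0175C*.
The bracket is 0.733, giving C* = 0.579/0.0175 = 33.1.

R* ≈ 15.6, C* ≈ 33.1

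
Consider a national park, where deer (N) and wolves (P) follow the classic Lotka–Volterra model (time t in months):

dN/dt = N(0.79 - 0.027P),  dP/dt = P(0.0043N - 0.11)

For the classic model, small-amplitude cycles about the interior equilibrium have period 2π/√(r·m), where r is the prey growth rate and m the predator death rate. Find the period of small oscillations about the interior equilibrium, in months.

T ≈ 21.3 months

Here r = 0.79 and m = 0.11, so r·m = 0.0869.
ω = √0.0869 = 0.295 per month, hence T = 2π/ω ≈ 21.3 months.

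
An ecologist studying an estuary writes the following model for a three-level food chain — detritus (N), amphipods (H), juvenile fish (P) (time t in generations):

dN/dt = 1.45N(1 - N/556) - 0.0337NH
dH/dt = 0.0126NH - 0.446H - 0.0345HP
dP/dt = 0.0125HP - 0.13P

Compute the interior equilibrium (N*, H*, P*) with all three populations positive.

From dP/dt = 0: 0.0125H* = 0.13, so H* = 10.4.
From dN/dt = 0: 1.45(1 - N*/556) = 0.0337·10.4, giving N* = 556·(1 - 0.242) = 422.
From dH/dt = 0: 0.0126·422 - 0.446 = 0.0345P*, so P* = 4.87/0.0345 = 141.

N* ≈ 422, H* ≈ 10.4, P* ≈ 141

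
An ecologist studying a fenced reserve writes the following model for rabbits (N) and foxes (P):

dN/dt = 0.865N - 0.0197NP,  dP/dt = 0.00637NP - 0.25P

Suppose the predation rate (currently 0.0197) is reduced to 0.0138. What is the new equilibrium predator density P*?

At the interior fixed point, setting dN/dt = 0 with N > 0 fixes P* = (prey growth rate)/(NP coefficient) — independent of the other coefficients.
With the change, P* = 0.865/0.0138 = 62.7; it rises from 43.9.

P* ≈ 62.7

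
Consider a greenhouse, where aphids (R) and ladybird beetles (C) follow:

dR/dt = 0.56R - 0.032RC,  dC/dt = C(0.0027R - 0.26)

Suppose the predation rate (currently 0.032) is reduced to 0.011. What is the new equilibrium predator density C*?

C* ≈ 50.9

At the interior fixed point, setting dR/dt = 0 with R > 0 fixes C* = (prey growth rate)/(RC coefficient) — independent of the other coefficients.
With the change, C* = 0.56/0.011 = 50.9; it rises from 17.5.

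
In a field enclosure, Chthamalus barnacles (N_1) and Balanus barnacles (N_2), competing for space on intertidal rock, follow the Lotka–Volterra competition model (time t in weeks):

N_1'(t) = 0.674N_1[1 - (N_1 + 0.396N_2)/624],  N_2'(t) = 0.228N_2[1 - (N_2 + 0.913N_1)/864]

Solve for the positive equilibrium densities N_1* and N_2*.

Setting both brackets to zero gives the nullclines N_1 + 0.396N_2 = 624 and 0.913N_1 + N_2 = 864.
Substituting N_2 = 864 - 0.913N_1 into the first: N_1(1 - 0.396·0.913) = 624 - 0.396·864.
So N_1* = 282/0.638 = 441, and then N_2* = 864 - 0.913·441 = 461.

N_1* ≈ 441, N_2* ≈ 461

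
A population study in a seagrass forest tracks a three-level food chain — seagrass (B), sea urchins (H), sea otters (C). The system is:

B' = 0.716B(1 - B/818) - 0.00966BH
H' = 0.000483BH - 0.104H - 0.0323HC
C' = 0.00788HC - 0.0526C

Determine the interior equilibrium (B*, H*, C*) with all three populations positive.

B* ≈ 744, H* ≈ 6.68, C* ≈ 7.91

From dC/dt = 0: 0.00788H* = 0.0526, so H* = 6.68.
From dB/dt = 0: 0.716(1 - B*/818) = 0.00966·6.68, giving B* = 818·(1 - 0.0901) = 744.
From dH/dt = 0: 0.000483·744 - 0.104 = 0.0323C*, so C* = 0.256/0.0323 = 7.91.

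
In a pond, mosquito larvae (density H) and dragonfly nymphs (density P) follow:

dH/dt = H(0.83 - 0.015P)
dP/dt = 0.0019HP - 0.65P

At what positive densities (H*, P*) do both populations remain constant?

H* ≈ 342, P* ≈ 55.3

Set dP/dt = 0 with P > 0: 0.0019H - 0.65 = 0, so H* = 0.65/0.0019 = 342.
Set dH/dt = 0 with H > 0: 0.83 - 0.015P = 0, so P* = 0.83/0.015 = 55.3.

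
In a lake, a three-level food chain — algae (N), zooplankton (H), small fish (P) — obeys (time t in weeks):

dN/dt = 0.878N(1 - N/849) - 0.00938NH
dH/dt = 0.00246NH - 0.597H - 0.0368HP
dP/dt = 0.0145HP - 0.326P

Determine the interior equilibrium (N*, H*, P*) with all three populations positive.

From dP/dt = 0: 0.0145H* = 0.326, so H* = 22.5.
From dN/dt = 0: 0.878(1 - N*/849) = 0.00938·22.5, giving N* = 849·(1 - 0.24) = 645.
From dH/dt = 0: 0.00246·645 - 0.597 = 0.0368P*, so P* = 0.99/0.0368 = 26.9.

N* ≈ 645, H* ≈ 22.5, P* ≈ 26.9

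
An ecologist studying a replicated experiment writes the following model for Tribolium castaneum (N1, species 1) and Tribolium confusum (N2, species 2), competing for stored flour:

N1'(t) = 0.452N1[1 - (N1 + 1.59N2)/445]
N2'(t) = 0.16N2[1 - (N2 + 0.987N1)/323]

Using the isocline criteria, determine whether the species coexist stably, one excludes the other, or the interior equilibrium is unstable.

Compare the nullcline intercepts: K1/α12 = 445/1.59 = 280 < K2 = 323; K2/α21 = 323/0.987 = 327 < K1 = 445.
Since both are reversed, neither can invade when rare; the interior point is a saddle.

unstable coexistence (outcome depends on initial conditions)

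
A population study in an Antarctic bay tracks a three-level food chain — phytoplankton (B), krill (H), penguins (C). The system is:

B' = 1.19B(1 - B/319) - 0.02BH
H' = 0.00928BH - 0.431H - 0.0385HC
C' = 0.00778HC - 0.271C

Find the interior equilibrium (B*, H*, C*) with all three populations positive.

B* ≈ 132, H* ≈ 34.8, C* ≈ 20.7

From dC/dt = 0: 0.00778H* = 0.271, so H* = 34.8.
From dB/dt = 0: 1.19(1 - B*/319) = 0.02·34.8, giving B* = 319·(1 - 0.585) = 132.
From dH/dt = 0: 0.00928·132 - 0.431 = 0.0385C*, so C* = 0.796/0.0385 = 20.7.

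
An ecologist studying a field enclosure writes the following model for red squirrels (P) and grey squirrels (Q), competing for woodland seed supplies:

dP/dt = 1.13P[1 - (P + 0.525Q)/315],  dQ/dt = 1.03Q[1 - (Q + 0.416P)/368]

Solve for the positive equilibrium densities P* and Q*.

P* ≈ 156, Q* ≈ 303

Setting both brackets to zero gives the nullclines P + 0.525Q = 315 and 0.416P + Q = 368.
Substituting Q = 368 - 0.416P into the first: P(1 - 0.525·0.416) = 315 - 0.525·368.
So P* = 122/0.782 = 156, and then Q* = 368 - 0.416·156 = 303.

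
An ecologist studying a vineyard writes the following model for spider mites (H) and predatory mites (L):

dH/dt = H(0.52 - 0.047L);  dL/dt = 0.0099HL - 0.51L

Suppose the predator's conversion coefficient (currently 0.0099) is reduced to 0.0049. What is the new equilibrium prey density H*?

At the interior fixed point, setting dL/dt = 0 with L > 0 fixes H* = (predator death rate)/(HL coefficient) — independent of the other coefficients.
With the change, H* = 0.51/0.0049 = 104; it rises from 51.5.

H* ≈ 104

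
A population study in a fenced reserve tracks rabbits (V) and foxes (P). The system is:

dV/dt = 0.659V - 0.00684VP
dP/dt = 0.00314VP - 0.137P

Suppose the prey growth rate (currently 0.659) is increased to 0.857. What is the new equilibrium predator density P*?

At the interior fixed point, setting dV/dt = 0 with V > 0 fixes P* = (prey growth rate)/(VP coefficient) — independent of the other coefficients.
With the change, P* = 0.857/0.00684 = 125; it rises from 96.3.

P* ≈ 125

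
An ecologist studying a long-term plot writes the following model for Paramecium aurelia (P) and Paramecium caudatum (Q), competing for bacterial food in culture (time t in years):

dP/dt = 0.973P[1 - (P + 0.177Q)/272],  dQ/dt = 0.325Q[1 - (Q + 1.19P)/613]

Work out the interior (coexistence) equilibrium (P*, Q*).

Setting both brackets to zero gives the nullclines P + 0.177Q = 272 and 1.19P + Q = 613.
Substituting Q = 613 - 1.19P into the first: P(1 - 0.177·1.19) = 272 - 0.177·613.
So P* = 163/0.789 = 207, and then Q* = 613 - 1.19·207 = 367.

P* ≈ 207, Q* ≈ 367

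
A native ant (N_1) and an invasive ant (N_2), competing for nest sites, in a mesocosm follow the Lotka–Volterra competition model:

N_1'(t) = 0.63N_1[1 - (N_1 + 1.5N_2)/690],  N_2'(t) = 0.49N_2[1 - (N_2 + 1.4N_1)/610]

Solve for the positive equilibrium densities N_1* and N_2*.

Setting both brackets to zero gives the nullclines N_1 + 1.5N_2 = 690 and 1.4N_1 + N_2 = 610.
Substituting N_2 = 610 - 1.4N_1 into the first: N_1(1 - 1.5·1.4) = 690 - 1.5·610.
So N_1* = -225/-1.1 = 205, and then N_2* = 610 - 1.4·205 = 324.

N_1* ≈ 205, N_2* ≈ 324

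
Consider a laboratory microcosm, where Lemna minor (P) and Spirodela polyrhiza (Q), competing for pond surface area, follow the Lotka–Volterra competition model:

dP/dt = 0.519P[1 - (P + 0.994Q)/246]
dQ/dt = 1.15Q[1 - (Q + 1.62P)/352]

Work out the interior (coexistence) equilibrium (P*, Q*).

Setting both brackets to zero gives the nullclines P + 0.994Q = 246 and 1.62P + Q = 352.
Substituting Q = 352 - 1.62P into the first: P(1 - 0.994·1.62) = 246 - 0.994·352.
So P* = -104/-0.61 = 170, and then Q* = 352 - 1.62·170 = 76.2.

P* ≈ 170, Q* ≈ 76.2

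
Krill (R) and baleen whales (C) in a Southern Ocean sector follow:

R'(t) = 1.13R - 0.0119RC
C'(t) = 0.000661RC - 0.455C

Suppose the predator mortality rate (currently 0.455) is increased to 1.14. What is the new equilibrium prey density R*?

At the interior fixed point, setting dC/dt = 0 with C > 0 fixes R* = (predator death rate)/(RC coefficient) — independent of the other coefficients.
With the change, R* = 1.14/0.000661 = 1720; it rises from 688.

R* ≈ 1720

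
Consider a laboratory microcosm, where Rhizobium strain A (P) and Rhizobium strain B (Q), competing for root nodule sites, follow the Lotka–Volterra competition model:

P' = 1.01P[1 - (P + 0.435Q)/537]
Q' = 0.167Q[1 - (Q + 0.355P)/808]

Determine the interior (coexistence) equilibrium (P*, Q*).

P* ≈ 219, Q* ≈ 730

Setting both brackets to zero gives the nullclines P + 0.435Q = 537 and 0.355P + Q = 808.
Substituting Q = 808 - 0.355P into the first: P(1 - 0.435·0.355) = 537 - 0.435·808.
So P* = 186/0.846 = 219, and then Q* = 808 - 0.355·219 = 730.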